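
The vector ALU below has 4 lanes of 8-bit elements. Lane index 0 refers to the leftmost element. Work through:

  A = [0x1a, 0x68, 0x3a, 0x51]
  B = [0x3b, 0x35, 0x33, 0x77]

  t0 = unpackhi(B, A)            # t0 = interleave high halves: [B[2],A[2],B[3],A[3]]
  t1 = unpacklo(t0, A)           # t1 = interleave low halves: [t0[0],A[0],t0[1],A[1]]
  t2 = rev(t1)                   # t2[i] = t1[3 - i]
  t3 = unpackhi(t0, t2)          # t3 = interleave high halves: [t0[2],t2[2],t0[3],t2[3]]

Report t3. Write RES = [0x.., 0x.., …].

RES = [ 0x77  0x1a  0x51  0x33 ]

  t0: 33 3a 77 51
  t1: 33 1a 3a 68
  t2: 68 3a 1a 33
  t3: 77 1a 51 33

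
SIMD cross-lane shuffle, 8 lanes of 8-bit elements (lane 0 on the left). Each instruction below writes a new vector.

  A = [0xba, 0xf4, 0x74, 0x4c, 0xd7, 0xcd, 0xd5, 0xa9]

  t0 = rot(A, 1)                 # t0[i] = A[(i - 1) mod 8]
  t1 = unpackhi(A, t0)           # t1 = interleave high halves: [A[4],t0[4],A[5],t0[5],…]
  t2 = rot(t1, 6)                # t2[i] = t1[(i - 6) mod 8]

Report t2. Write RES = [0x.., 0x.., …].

RES = [0xcd, 0xd7, 0xd5, 0xcd, 0xa9, 0xd5, 0xd7, 0x4c]

→ t0 |a9|ba|f4|74|4c|d7|cd|d5|
→ t1 |d7|4c|cd|d7|d5|cd|a9|d5|
→ t2 |cd|d7|d5|cd|a9|d5|d7|4c|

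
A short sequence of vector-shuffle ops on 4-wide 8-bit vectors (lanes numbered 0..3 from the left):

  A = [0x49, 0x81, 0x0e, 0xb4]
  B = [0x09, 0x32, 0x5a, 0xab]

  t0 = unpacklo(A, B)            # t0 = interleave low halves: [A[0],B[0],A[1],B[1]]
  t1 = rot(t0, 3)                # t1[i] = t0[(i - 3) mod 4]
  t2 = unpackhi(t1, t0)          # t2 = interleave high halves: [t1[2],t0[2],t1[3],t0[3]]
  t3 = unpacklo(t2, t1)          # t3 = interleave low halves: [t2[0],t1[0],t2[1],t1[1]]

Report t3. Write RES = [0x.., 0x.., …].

→ t0 |49|09|81|32|
→ t1 |09|81|32|49|
→ t2 |32|81|49|32|
→ t3 |32|09|81|81|

RES = [ 0x32  0x09  0x81  0x81 ]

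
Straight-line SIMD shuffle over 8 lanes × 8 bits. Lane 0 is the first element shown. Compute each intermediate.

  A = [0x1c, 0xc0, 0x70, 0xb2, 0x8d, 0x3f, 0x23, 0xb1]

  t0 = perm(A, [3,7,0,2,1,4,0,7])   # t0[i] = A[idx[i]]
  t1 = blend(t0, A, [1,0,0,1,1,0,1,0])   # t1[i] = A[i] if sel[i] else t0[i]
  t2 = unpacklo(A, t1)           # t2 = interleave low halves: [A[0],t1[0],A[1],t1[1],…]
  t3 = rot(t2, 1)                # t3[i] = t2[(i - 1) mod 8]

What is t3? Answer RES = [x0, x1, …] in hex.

RES = [0xb2, 0x1c, 0x1c, 0xc0, 0xb1, 0x70, 0x1c, 0xb2]

→ t0 |b2|b1|1c|70|c0|8d|1c|b1|
→ t1 |1c|b1|1c|b2|8d|8d|23|b1|
→ t2 |1c|1c|c0|b1|70|1c|b2|b2|
→ t3 |b2|1c|1c|c0|b1|70|1c|b2|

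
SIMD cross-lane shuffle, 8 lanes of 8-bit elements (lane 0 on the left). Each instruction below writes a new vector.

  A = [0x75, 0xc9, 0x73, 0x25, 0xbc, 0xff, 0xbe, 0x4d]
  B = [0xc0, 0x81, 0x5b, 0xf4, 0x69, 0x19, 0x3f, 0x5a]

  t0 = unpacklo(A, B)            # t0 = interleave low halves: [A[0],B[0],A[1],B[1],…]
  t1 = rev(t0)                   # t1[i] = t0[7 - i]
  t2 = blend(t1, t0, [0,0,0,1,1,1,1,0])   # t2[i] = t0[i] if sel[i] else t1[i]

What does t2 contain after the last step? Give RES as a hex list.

RES = [ 0xf4  0x25  0x5b  0x81  0x73  0x5b  0x25  0x75 ]

t0 = [0x75, 0xc0, 0xc9, 0x81, 0x73, 0x5b, 0x25, 0xf4]
t1 = [0xf4, 0x25, 0x5b, 0x73, 0x81, 0xc9, 0xc0, 0x75]
t2 = [0xf4, 0x25, 0x5b, 0x81, 0x73, 0x5b, 0x25, 0x75]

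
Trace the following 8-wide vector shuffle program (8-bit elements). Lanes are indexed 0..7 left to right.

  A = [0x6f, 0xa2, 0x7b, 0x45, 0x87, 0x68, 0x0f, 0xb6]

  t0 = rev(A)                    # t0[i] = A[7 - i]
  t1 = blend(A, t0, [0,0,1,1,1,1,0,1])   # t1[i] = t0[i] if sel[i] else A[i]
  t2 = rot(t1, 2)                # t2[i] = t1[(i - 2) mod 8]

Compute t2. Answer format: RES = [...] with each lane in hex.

→ t0 |b6|0f|68|87|45|7b|a2|6f|
→ t1 |6f|a2|68|87|45|7b|0f|6f|
→ t2 |0f|6f|6f|a2|68|87|45|7b|

RES = [ 0x0f  0x6f  0x6f  0xa2  0x68  0x87  0x45  0x7b ]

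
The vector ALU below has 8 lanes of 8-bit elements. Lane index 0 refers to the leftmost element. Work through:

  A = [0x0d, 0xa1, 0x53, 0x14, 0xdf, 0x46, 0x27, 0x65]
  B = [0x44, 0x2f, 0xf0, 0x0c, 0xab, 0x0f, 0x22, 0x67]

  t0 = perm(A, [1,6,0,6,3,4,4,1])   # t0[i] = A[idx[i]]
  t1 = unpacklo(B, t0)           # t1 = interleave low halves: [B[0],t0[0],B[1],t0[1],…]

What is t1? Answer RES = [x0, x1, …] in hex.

  t0: a1 27 0d 27 14 df df a1
  t1: 44 a1 2f 27 f0 0d 0c 27

RES = [0x44, 0xa1, 0x2f, 0x27, 0xf0, 0x0d, 0x0c, 0x27]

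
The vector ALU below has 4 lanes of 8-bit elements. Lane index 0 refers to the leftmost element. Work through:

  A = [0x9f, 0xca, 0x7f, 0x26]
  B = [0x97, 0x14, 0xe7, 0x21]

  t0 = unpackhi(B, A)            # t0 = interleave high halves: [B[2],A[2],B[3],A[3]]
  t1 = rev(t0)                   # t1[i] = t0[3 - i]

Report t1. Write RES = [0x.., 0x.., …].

RES = [ 0x26  0x21  0x7f  0xe7 ]

  t0: e7 7f 21 26
  t1: 26 21 7f e7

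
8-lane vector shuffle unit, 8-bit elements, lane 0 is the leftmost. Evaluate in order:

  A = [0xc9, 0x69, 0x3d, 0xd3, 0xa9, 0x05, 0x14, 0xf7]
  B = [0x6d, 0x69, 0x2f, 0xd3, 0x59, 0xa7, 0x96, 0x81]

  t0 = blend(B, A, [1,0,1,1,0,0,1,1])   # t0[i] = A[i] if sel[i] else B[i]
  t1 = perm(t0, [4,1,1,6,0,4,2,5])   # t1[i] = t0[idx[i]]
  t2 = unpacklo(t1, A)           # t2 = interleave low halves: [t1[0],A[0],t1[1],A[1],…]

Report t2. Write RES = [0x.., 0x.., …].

RES = [0x59, 0xc9, 0x69, 0x69, 0x69, 0x3d, 0x14, 0xd3]

  t0: c9 69 3d d3 59 a7 14 f7
  t1: 59 69 69 14 c9 59 3d a7
  t2: 59 c9 69 69 69 3d 14 d3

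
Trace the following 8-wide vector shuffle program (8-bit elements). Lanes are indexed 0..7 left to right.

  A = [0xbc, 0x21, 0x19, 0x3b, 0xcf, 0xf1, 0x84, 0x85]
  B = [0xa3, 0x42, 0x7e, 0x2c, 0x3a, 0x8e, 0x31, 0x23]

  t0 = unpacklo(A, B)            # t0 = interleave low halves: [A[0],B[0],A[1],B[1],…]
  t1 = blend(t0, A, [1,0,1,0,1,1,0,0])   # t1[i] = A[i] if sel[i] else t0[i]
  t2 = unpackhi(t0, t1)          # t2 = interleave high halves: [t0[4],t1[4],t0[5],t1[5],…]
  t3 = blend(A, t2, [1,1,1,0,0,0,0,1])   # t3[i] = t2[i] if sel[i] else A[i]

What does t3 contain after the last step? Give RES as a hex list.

t0 = [0xbc, 0xa3, 0x21, 0x42, 0x19, 0x7e, 0x3b, 0x2c]
t1 = [0xbc, 0xa3, 0x19, 0x42, 0xcf, 0xf1, 0x3b, 0x2c]
t2 = [0x19, 0xcf, 0x7e, 0xf1, 0x3b, 0x3b, 0x2c, 0x2c]
t3 = [0x19, 0xcf, 0x7e, 0x3b, 0xcf, 0xf1, 0x84, 0x2c]

RES = [ 0x19  0xcf  0x7e  0x3b  0xcf  0xf1  0x84  0x2c ]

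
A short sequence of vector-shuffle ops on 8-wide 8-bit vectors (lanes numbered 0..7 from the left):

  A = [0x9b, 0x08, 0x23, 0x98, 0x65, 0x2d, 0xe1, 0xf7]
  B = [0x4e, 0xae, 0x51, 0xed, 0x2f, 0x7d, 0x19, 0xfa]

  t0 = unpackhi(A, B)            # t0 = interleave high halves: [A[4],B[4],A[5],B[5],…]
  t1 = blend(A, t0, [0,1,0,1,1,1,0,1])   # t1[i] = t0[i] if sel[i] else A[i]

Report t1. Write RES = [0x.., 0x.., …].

→ t0 |65|2f|2d|7d|e1|19|f7|fa|
→ t1 |9b|2f|23|7d|e1|19|e1|fa|

RES = [0x9b, 0x2f, 0x23, 0x7d, 0xe1, 0x19, 0xe1, 0xfa]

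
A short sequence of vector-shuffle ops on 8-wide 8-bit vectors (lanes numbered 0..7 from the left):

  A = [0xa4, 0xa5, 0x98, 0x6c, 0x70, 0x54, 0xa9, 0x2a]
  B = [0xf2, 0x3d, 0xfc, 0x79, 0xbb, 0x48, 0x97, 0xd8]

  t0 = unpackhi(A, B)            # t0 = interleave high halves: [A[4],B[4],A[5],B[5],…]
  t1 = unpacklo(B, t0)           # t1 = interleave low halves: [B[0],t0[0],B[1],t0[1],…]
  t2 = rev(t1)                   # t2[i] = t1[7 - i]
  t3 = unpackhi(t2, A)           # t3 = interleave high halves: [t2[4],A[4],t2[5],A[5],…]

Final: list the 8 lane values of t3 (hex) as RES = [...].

RES = [0xbb, 0x70, 0x3d, 0x54, 0x70, 0xa9, 0xf2, 0x2a]

→ t0 |70|bb|54|48|a9|97|2a|d8|
→ t1 |f2|70|3d|bb|fc|54|79|48|
→ t2 |48|79|54|fc|bb|3d|70|f2|
→ t3 |bb|70|3d|54|70|a9|f2|2a|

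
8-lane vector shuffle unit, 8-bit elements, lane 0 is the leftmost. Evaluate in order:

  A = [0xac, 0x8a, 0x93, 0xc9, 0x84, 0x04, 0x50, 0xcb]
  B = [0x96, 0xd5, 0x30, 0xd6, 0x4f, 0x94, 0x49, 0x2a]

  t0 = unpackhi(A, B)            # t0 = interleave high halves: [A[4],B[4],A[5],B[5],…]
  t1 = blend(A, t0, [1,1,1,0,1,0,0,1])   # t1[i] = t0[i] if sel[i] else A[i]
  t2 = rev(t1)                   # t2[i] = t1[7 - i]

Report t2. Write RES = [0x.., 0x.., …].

RES = [0x2a, 0x50, 0x04, 0x50, 0xc9, 0x04, 0x4f, 0x84]

t0 = [0x84, 0x4f, 0x04, 0x94, 0x50, 0x49, 0xcb, 0x2a]
t1 = [0x84, 0x4f, 0x04, 0xc9, 0x50, 0x04, 0x50, 0x2a]
t2 = [0x2a, 0x50, 0x04, 0x50, 0xc9, 0x04, 0x4f, 0x84]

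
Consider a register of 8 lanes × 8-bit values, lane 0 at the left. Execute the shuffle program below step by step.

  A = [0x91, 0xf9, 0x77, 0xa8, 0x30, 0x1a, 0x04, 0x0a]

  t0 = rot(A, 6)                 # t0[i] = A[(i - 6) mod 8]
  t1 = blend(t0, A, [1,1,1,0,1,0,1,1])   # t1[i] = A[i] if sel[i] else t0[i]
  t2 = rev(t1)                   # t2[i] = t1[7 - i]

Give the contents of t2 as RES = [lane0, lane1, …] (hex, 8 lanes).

RES = [ 0x0a  0x04  0x0a  0x30  0x1a  0x77  0xf9  0x91 ]

t0 = [0x77, 0xa8, 0x30, 0x1a, 0x04, 0x0a, 0x91, 0xf9]
t1 = [0x91, 0xf9, 0x77, 0x1a, 0x30, 0x0a, 0x04, 0x0a]
t2 = [0x0a, 0x04, 0x0a, 0x30, 0x1a, 0x77, 0xf9, 0x91]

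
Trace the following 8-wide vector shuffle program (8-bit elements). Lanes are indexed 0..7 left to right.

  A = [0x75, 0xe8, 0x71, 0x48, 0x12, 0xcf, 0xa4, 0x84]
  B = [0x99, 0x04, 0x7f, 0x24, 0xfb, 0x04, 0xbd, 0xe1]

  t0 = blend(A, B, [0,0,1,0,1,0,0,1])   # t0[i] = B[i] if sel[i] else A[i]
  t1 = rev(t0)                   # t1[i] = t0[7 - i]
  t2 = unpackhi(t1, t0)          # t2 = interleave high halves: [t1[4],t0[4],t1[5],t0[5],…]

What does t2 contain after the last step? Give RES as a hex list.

  t0: 75 e8 7f 48 fb cf a4 e1
  t1: e1 a4 cf fb 48 7f e8 75
  t2: 48 fb 7f cf e8 a4 75 e1

RES = [0x48, 0xfb, 0x7f, 0xcf, 0xe8, 0xa4, 0x75, 0xe1]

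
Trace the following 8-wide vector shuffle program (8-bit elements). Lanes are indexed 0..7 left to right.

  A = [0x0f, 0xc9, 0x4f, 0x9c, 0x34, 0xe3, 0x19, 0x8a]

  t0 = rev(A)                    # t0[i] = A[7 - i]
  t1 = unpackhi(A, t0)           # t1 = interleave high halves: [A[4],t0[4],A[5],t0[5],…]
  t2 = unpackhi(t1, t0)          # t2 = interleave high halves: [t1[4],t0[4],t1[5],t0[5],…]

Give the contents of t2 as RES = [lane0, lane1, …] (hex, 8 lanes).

RES = [0x19, 0x9c, 0xc9, 0x4f, 0x8a, 0xc9, 0x0f, 0x0f]

→ t0 |8a|19|e3|34|9c|4f|c9|0f|
→ t1 |34|9c|e3|4f|19|c9|8a|0f|
→ t2 |19|9c|c9|4f|8a|c9|0f|0f|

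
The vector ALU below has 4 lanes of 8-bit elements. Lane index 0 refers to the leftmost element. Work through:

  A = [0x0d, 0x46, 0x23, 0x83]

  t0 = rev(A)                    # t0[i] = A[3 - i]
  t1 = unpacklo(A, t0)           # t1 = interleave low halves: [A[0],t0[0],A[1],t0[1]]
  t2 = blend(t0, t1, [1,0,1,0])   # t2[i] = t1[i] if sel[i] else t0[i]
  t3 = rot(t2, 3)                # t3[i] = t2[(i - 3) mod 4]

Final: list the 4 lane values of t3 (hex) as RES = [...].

→ t0 |83|23|46|0d|
→ t1 |0d|83|46|23|
→ t2 |0d|23|46|0d|
→ t3 |23|46|0d|0d|

RES = [ 0x23  0x46  0x0d  0x0d ]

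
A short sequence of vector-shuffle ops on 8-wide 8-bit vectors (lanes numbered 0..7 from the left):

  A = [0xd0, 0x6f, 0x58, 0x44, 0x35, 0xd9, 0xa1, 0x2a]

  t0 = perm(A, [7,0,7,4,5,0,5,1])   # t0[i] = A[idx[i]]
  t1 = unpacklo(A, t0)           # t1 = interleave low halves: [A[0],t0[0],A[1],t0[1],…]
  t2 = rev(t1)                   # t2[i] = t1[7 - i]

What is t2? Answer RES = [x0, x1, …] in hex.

RES = [0x35, 0x44, 0x2a, 0x58, 0xd0, 0x6f, 0x2a, 0xd0]

→ t0 |2a|d0|2a|35|d9|d0|d9|6f|
→ t1 |d0|2a|6f|d0|58|2a|44|35|
→ t2 |35|44|2a|58|d0|6f|2a|d0|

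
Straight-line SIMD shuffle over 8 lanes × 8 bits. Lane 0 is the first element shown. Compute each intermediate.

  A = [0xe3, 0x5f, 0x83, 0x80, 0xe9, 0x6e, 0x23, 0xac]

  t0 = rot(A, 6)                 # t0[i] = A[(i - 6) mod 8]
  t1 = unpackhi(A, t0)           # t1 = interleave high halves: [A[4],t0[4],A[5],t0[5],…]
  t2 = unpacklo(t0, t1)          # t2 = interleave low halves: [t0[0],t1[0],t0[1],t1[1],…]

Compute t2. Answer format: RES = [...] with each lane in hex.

→ t0 |83|80|e9|6e|23|ac|e3|5f|
→ t1 |e9|23|6e|ac|23|e3|ac|5f|
→ t2 |83|e9|80|23|e9|6e|6e|ac|

RES = [ 0x83  0xe9  0x80  0x23  0xe9  0x6e  0x6e  0xac ]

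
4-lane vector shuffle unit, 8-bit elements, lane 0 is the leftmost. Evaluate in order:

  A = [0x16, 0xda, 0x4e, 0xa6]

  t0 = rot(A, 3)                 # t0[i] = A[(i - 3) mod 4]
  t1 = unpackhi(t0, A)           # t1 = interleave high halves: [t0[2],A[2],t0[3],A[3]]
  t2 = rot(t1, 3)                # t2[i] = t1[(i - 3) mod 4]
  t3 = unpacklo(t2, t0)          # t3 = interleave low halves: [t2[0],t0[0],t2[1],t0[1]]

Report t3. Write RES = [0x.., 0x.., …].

RES = [ 0x4e  0xda  0x16  0x4e ]

→ t0 |da|4e|a6|16|
→ t1 |a6|4e|16|a6|
→ t2 |4e|16|a6|a6|
→ t3 |4e|da|16|4e|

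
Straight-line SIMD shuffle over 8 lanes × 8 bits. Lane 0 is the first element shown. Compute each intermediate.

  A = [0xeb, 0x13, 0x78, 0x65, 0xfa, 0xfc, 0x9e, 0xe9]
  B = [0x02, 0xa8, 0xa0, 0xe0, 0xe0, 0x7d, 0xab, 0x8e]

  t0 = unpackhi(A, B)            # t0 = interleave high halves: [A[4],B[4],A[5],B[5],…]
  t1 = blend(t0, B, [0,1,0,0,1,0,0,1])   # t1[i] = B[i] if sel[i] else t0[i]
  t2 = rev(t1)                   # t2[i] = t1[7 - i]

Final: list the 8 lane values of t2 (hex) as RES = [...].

→ t0 |fa|e0|fc|7d|9e|ab|e9|8e|
→ t1 |fa|a8|fc|7d|e0|ab|e9|8e|
→ t2 |8e|e9|ab|e0|7d|fc|a8|fa|

RES = [ 0x8e  0xe9  0xab  0xe0  0x7d  0xfc  0xa8  0xfa ]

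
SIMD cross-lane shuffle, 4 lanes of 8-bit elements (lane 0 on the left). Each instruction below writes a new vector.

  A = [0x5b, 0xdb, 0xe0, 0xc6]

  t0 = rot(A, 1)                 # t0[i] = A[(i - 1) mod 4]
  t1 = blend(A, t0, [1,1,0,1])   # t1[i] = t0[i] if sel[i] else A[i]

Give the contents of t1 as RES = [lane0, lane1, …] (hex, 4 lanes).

RES = [0xc6, 0x5b, 0xe0, 0xe0]

  t0: c6 5b db e0
  t1: c6 5b e0 e0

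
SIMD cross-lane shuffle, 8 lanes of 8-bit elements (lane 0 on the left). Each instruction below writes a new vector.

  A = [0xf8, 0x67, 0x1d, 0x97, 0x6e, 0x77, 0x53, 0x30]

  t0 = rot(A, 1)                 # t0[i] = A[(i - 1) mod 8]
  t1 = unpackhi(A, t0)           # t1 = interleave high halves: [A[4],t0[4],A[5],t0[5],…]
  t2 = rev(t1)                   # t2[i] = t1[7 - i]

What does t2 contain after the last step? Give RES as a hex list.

RES = [ 0x53  0x30  0x77  0x53  0x6e  0x77  0x97  0x6e ]

→ t0 |30|f8|67|1d|97|6e|77|53|
→ t1 |6e|97|77|6e|53|77|30|53|
→ t2 |53|30|77|53|6e|77|97|6e|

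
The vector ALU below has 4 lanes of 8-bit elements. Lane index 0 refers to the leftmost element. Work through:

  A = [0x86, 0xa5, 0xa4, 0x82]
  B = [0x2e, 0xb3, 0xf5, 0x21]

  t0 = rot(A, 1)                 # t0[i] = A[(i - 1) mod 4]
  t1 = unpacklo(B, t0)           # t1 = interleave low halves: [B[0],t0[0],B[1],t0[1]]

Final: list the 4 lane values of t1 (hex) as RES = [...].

RES = [ 0x2e  0x82  0xb3  0x86 ]

t0 = [0x82, 0x86, 0xa5, 0xa4]
t1 = [0x2e, 0x82, 0xb3, 0x86]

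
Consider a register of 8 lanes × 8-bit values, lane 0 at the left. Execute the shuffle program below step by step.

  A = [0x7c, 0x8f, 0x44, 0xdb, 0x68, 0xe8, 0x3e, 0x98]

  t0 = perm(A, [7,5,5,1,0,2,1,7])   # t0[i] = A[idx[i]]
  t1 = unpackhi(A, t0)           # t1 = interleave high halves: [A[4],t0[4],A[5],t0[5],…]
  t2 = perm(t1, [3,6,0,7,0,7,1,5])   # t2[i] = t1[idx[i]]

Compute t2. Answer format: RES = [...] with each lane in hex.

→ t0 |98|e8|e8|8f|7c|44|8f|98|
→ t1 |68|7c|e8|44|3e|8f|98|98|
→ t2 |44|98|68|98|68|98|7c|8f|

RES = [ 0x44  0x98  0x68  0x98  0x68  0x98  0x7c  0x8f ]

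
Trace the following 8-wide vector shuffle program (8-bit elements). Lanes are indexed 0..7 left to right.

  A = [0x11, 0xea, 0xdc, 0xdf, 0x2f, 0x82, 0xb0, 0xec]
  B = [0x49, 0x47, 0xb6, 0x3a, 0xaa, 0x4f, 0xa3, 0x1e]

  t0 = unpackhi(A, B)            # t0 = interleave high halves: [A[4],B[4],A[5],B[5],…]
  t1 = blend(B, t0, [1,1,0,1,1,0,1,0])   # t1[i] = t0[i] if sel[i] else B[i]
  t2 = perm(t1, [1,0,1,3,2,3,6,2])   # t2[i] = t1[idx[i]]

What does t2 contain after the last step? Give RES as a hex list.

  t0: 2f aa 82 4f b0 a3 ec 1e
  t1: 2f aa b6 4f b0 4f ec 1e
  t2: aa 2f aa 4f b6 4f ec b6

RES = [0xaa, 0x2f, 0xaa, 0x4f, 0xb6, 0x4f, 0xec, 0xb6]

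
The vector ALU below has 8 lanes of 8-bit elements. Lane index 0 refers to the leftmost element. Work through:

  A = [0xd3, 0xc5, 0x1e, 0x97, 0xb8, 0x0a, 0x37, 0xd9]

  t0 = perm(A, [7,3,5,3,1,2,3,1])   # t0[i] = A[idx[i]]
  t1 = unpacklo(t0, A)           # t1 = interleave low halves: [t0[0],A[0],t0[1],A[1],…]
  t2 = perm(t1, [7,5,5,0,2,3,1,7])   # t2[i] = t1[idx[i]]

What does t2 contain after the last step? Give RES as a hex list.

→ t0 |d9|97|0a|97|c5|1e|97|c5|
→ t1 |d9|d3|97|c5|0a|1e|97|97|
→ t2 |97|1e|1e|d9|97|c5|d3|97|

RES = [0x97, 0x1e, 0x1e, 0xd9, 0x97, 0xc5, 0xd3, 0x97]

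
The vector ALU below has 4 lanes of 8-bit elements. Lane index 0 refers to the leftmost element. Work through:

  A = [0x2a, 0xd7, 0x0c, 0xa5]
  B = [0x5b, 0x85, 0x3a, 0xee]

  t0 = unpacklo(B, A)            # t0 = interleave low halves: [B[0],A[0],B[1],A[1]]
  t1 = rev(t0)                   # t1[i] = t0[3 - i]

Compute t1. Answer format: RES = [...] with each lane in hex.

RES = [ 0xd7  0x85  0x2a  0x5b ]

  t0: 5b 2a 85 d7
  t1: d7 85 2a 5b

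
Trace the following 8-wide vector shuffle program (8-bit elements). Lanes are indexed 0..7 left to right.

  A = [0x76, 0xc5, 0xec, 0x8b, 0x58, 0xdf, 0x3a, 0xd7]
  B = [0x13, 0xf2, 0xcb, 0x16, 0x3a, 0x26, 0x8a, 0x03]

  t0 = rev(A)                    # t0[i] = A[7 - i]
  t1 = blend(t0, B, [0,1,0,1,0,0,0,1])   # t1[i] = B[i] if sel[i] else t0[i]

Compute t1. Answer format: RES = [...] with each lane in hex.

RES = [ 0xd7  0xf2  0xdf  0x16  0x8b  0xec  0xc5  0x03 ]

→ t0 |d7|3a|df|58|8b|ec|c5|76|
→ t1 |d7|f2|df|16|8b|ec|c5|03|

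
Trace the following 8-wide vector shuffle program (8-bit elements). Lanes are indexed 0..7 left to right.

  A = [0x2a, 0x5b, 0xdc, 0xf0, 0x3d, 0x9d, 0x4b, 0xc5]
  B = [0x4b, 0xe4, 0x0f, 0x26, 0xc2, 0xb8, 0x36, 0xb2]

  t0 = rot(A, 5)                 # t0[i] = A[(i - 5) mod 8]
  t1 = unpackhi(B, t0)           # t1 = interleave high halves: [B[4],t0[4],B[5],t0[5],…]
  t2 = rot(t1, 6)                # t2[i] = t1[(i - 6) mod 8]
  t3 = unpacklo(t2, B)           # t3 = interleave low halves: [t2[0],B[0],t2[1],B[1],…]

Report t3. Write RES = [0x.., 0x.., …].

RES = [ 0xb8  0x4b  0x2a  0xe4  0x36  0x0f  0x5b  0x26 ]

→ t0 |f0|3d|9d|4b|c5|2a|5b|dc|
→ t1 |c2|c5|b8|2a|36|5b|b2|dc|
→ t2 |b8|2a|36|5b|b2|dc|c2|c5|
→ t3 |b8|4b|2a|e4|36|0f|5b|26|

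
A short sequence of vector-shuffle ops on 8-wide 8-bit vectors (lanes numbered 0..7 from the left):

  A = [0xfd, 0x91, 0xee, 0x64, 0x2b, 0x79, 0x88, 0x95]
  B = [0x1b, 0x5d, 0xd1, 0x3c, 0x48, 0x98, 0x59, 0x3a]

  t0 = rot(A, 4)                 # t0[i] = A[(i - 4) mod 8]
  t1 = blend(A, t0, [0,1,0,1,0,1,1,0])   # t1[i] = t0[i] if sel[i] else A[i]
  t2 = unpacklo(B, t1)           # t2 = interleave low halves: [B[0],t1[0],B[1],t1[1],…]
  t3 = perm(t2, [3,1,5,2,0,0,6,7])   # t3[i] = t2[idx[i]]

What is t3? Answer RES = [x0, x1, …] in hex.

RES = [ 0x79  0xfd  0xee  0x5d  0x1b  0x1b  0x3c  0x95 ]

  t0: 2b 79 88 95 fd 91 ee 64
  t1: fd 79 ee 95 2b 91 ee 95
  t2: 1b fd 5d 79 d1 ee 3c 95
  t3: 79 fd ee 5d 1b 1b 3c 95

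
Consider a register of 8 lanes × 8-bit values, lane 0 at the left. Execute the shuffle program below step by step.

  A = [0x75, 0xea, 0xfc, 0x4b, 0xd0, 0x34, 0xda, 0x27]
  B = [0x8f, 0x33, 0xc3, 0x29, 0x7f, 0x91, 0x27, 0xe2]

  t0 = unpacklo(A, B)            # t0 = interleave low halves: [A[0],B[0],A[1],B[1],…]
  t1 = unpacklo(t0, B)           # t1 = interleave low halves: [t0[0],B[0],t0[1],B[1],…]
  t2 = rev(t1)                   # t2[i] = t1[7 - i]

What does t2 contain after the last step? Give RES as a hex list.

RES = [0x29, 0x33, 0xc3, 0xea, 0x33, 0x8f, 0x8f, 0x75]

  t0: 75 8f ea 33 fc c3 4b 29
  t1: 75 8f 8f 33 ea c3 33 29
  t2: 29 33 c3 ea 33 8f 8f 75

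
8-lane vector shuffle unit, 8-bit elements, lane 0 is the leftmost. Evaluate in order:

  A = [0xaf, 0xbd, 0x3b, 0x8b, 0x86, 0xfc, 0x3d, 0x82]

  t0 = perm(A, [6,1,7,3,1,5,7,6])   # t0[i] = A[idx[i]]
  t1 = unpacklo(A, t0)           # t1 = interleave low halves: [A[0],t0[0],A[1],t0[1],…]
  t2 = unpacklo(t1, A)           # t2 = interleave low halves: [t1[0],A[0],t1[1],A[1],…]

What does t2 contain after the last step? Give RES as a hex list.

→ t0 |3d|bd|82|8b|bd|fc|82|3d|
→ t1 |af|3d|bd|bd|3b|82|8b|8b|
→ t2 |af|af|3d|bd|bd|3b|bd|8b|

RES = [ 0xaf  0xaf  0x3d  0xbd  0xbd  0x3b  0xbd  0x8b ]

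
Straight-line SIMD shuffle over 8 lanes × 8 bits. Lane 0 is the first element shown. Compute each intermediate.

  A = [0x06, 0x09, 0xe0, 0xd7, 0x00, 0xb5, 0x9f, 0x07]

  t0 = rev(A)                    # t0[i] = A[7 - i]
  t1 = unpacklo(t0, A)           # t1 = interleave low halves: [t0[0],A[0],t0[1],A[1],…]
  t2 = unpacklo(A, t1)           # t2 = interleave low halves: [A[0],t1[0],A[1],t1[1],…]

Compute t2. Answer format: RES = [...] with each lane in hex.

  t0: 07 9f b5 00 d7 e0 09 06
  t1: 07 06 9f 09 b5 e0 00 d7
  t2: 06 07 09 06 e0 9f d7 09

RES = [0x06, 0x07, 0x09, 0x06, 0xe0, 0x9f, 0xd7, 0x09]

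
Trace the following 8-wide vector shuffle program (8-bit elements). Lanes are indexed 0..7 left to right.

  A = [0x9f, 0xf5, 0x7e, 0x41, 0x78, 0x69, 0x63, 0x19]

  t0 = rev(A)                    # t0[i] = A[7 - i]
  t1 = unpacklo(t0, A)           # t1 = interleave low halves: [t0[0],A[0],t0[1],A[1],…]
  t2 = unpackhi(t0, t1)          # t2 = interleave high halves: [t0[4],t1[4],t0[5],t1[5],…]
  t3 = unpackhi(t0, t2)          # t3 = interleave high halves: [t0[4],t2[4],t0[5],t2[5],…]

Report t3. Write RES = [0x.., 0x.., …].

RES = [0x41, 0xf5, 0x7e, 0x78, 0xf5, 0x9f, 0x9f, 0x41]

→ t0 |19|63|69|78|41|7e|f5|9f|
→ t1 |19|9f|63|f5|69|7e|78|41|
→ t2 |41|69|7e|7e|f5|78|9f|41|
→ t3 |41|f5|7e|78|f5|9f|9f|41|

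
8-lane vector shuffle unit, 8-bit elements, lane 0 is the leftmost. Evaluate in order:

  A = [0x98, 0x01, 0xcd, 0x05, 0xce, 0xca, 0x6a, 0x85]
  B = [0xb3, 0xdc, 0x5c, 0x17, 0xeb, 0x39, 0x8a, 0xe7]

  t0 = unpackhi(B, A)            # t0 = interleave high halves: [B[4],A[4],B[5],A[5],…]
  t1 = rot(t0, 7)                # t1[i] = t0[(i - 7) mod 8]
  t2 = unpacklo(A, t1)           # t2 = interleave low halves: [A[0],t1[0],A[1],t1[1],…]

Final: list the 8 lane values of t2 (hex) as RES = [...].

RES = [ 0x98  0xce  0x01  0x39  0xcd  0xca  0x05  0x8a ]

t0 = [0xeb, 0xce, 0x39, 0xca, 0x8a, 0x6a, 0xe7, 0x85]
t1 = [0xce, 0x39, 0xca, 0x8a, 0x6a, 0xe7, 0x85, 0xeb]
t2 = [0x98, 0xce, 0x01, 0x39, 0xcd, 0xca, 0x05, 0x8a]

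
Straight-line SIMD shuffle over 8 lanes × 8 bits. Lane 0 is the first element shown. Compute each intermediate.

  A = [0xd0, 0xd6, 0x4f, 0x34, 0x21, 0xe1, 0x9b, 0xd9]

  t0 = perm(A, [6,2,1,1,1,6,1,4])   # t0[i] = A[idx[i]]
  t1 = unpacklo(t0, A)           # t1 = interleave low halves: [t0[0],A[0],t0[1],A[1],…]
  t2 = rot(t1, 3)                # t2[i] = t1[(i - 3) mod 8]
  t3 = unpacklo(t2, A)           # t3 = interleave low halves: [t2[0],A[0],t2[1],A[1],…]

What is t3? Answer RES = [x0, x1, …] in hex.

→ t0 |9b|4f|d6|d6|d6|9b|d6|21|
→ t1 |9b|d0|4f|d6|d6|4f|d6|34|
→ t2 |4f|d6|34|9b|d0|4f|d6|d6|
→ t3 |4f|d0|d6|d6|34|4f|9b|34|

RES = [0x4f, 0xd0, 0xd6, 0xd6, 0x34, 0x4f, 0x9b, 0x34]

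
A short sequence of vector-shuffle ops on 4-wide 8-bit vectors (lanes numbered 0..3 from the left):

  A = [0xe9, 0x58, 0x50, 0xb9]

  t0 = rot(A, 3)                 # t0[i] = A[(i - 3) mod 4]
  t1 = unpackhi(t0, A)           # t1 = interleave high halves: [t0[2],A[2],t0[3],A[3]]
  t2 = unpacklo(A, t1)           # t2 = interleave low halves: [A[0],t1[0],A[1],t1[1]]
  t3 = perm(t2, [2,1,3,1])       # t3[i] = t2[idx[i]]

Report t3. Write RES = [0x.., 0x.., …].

→ t0 |58|50|b9|e9|
→ t1 |b9|50|e9|b9|
→ t2 |e9|b9|58|50|
→ t3 |58|b9|50|b9|

RES = [ 0x58  0xb9  0x50  0xb9 ]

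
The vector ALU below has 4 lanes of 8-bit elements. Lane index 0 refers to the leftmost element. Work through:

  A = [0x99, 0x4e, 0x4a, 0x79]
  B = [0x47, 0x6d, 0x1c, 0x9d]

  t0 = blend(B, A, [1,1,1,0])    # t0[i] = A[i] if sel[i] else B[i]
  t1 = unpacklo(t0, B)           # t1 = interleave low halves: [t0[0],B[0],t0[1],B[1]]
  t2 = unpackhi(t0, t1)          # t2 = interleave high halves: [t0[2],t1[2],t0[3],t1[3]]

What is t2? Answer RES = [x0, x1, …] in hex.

→ t0 |99|4e|4a|9d|
→ t1 |99|47|4e|6d|
→ t2 |4a|4e|9d|6d|

RES = [0x4a, 0x4e, 0x9d, 0x6d]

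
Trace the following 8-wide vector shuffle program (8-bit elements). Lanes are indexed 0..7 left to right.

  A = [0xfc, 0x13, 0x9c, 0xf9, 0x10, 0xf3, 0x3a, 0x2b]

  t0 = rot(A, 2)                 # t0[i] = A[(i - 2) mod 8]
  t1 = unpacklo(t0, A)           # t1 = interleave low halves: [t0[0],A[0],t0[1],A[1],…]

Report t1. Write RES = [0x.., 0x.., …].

→ t0 |3a|2b|fc|13|9c|f9|10|f3|
→ t1 |3a|fc|2b|13|fc|9c|13|f9|

RES = [0x3a, 0xfc, 0x2b, 0x13, 0xfc, 0x9c, 0x13, 0xf9]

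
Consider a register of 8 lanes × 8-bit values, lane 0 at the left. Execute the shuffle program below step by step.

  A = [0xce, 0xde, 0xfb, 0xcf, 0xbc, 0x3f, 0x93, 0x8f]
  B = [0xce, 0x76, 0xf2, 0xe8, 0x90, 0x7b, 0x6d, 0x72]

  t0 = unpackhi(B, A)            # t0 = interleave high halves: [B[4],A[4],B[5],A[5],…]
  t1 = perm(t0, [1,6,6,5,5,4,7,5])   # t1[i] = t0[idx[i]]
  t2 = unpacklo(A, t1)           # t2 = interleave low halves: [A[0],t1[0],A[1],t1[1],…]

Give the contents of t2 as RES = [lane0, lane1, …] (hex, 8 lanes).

  t0: 90 bc 7b 3f 6d 93 72 8f
  t1: bc 72 72 93 93 6d 8f 93
  t2: ce bc de 72 fb 72 cf 93

RES = [ 0xce  0xbc  0xde  0x72  0xfb  0x72  0xcf  0x93 ]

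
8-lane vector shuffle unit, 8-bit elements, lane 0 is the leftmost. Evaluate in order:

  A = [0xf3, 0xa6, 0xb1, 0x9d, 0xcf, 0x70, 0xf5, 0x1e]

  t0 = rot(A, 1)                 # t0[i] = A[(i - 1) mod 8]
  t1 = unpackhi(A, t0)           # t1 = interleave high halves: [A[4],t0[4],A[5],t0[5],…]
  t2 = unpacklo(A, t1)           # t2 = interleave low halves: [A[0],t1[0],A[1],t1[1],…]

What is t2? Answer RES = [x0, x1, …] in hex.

RES = [ 0xf3  0xcf  0xa6  0x9d  0xb1  0x70  0x9d  0xcf ]

t0 = [0x1e, 0xf3, 0xa6, 0xb1, 0x9d, 0xcf, 0x70, 0xf5]
t1 = [0xcf, 0x9d, 0x70, 0xcf, 0xf5, 0x70, 0x1e, 0xf5]
t2 = [0xf3, 0xcf, 0xa6, 0x9d, 0xb1, 0x70, 0x9d, 0xcf]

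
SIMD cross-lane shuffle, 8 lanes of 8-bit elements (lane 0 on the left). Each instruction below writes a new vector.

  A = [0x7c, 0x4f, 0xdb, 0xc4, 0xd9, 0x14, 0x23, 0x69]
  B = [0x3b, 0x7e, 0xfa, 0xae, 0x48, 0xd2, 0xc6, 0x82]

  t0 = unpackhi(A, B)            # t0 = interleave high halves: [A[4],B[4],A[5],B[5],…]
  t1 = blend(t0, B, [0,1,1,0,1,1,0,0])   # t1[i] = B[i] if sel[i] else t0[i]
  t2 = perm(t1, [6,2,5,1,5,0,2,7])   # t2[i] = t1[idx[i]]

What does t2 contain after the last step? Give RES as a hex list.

t0 = [0xd9, 0x48, 0x14, 0xd2, 0x23, 0xc6, 0x69, 0x82]
t1 = [0xd9, 0x7e, 0xfa, 0xd2, 0x48, 0xd2, 0x69, 0x82]
t2 = [0x69, 0xfa, 0xd2, 0x7e, 0xd2, 0xd9, 0xfa, 0x82]

RES = [ 0x69  0xfa  0xd2  0x7e  0xd2  0xd9  0xfa  0x82 ]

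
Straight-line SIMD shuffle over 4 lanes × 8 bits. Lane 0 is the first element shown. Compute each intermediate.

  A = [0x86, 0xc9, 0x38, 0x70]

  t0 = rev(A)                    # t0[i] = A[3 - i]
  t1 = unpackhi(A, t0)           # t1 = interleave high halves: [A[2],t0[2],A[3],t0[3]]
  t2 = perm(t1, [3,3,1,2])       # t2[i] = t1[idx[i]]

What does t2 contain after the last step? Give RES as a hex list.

  t0: 70 38 c9 86
  t1: 38 c9 70 86
  t2: 86 86 c9 70

RES = [ 0x86  0x86  0xc9  0x70 ]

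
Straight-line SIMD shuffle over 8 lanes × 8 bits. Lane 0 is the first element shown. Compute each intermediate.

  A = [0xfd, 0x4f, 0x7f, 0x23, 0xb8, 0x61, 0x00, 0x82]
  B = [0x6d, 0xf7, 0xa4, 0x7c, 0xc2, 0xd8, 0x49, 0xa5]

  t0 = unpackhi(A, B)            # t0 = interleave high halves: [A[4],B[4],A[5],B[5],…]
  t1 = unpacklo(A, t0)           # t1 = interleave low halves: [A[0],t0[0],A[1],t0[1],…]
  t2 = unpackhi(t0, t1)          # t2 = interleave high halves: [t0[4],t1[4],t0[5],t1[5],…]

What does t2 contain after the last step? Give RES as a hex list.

t0 = [0xb8, 0xc2, 0x61, 0xd8, 0x00, 0x49, 0x82, 0xa5]
t1 = [0xfd, 0xb8, 0x4f, 0xc2, 0x7f, 0x61, 0x23, 0xd8]
t2 = [0x00, 0x7f, 0x49, 0x61, 0x82, 0x23, 0xa5, 0xd8]

RES = [0x00, 0x7f, 0x49, 0x61, 0x82, 0x23, 0xa5, 0xd8]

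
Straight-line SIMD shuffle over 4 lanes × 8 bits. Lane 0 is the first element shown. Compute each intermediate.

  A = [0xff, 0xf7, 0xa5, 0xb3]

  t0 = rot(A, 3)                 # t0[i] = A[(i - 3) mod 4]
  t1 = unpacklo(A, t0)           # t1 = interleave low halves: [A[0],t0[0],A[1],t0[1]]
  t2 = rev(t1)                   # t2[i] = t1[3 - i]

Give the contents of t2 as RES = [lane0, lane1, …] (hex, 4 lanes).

RES = [0xa5, 0xf7, 0xf7, 0xff]

t0 = [0xf7, 0xa5, 0xb3, 0xff]
t1 = [0xff, 0xf7, 0xf7, 0xa5]
t2 = [0xa5, 0xf7, 0xf7, 0xff]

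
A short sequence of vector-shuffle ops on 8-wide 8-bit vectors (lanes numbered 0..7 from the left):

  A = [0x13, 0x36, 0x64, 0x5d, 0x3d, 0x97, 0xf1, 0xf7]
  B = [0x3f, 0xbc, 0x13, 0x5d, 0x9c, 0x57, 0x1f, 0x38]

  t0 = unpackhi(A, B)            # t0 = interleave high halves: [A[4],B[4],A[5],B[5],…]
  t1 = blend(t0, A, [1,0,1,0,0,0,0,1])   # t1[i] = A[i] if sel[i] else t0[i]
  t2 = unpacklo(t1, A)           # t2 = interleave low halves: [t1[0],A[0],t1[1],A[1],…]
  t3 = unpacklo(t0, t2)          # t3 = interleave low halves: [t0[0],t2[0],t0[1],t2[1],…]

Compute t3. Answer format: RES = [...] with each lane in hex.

  t0: 3d 9c 97 57 f1 1f f7 38
  t1: 13 9c 64 57 f1 1f f7 f7
  t2: 13 13 9c 36 64 64 57 5d
  t3: 3d 13 9c 13 97 9c 57 36

RES = [ 0x3d  0x13  0x9c  0x13  0x97  0x9c  0x57  0x36 ]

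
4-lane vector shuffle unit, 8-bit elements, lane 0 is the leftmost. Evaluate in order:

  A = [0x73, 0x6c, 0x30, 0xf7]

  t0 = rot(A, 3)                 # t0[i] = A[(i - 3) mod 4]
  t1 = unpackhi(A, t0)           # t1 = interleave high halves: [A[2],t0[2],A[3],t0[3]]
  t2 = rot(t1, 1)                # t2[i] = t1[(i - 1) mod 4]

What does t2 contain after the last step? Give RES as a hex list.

→ t0 |6c|30|f7|73|
→ t1 |30|f7|f7|73|
→ t2 |73|30|f7|f7|

RES = [0x73, 0x30, 0xf7, 0xf7]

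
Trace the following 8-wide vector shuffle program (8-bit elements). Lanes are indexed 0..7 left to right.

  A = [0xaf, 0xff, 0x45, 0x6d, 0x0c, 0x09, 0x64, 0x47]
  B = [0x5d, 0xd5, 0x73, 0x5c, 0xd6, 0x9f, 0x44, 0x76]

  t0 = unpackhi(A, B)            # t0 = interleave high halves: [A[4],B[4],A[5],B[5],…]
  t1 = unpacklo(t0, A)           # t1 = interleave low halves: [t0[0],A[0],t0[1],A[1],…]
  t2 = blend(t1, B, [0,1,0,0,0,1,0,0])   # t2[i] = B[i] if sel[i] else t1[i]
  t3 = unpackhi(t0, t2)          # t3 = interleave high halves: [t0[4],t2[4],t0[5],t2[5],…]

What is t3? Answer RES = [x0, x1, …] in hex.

t0 = [0x0c, 0xd6, 0x09, 0x9f, 0x64, 0x44, 0x47, 0x76]
t1 = [0x0c, 0xaf, 0xd6, 0xff, 0x09, 0x45, 0x9f, 0x6d]
t2 = [0x0c, 0xd5, 0xd6, 0xff, 0x09, 0x9f, 0x9f, 0x6d]
t3 = [0x64, 0x09, 0x44, 0x9f, 0x47, 0x9f, 0x76, 0x6d]

RES = [0x64, 0x09, 0x44, 0x9f, 0x47, 0x9f, 0x76, 0x6d]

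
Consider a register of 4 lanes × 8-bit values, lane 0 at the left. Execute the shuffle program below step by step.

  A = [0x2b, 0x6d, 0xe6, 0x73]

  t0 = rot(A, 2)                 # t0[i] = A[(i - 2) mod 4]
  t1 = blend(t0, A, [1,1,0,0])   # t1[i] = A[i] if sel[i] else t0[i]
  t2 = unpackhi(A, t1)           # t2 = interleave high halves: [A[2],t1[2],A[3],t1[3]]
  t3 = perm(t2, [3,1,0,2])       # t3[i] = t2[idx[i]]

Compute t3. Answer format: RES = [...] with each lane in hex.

  t0: e6 73 2b 6d
  t1: 2b 6d 2b 6d
  t2: e6 2b 73 6d
  t3: 6d 2b e6 73

RES = [0x6d, 0x2b, 0xe6, 0x73]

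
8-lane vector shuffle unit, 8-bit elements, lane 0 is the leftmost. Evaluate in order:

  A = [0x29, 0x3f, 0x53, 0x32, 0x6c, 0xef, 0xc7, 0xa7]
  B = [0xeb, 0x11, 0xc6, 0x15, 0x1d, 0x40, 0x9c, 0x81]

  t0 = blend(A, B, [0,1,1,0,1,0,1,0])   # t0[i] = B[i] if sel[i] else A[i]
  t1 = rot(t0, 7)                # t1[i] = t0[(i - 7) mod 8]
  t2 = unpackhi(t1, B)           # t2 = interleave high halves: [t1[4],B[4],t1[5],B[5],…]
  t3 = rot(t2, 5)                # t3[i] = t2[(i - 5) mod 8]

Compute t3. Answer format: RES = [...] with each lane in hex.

→ t0 |29|11|c6|32|1d|ef|9c|a7|
→ t1 |11|c6|32|1d|ef|9c|a7|29|
→ t2 |ef|1d|9c|40|a7|9c|29|81|
→ t3 |40|a7|9c|29|81|ef|1d|9c|

RES = [0x40, 0xa7, 0x9c, 0x29, 0x81, 0xef, 0x1d, 0x9c]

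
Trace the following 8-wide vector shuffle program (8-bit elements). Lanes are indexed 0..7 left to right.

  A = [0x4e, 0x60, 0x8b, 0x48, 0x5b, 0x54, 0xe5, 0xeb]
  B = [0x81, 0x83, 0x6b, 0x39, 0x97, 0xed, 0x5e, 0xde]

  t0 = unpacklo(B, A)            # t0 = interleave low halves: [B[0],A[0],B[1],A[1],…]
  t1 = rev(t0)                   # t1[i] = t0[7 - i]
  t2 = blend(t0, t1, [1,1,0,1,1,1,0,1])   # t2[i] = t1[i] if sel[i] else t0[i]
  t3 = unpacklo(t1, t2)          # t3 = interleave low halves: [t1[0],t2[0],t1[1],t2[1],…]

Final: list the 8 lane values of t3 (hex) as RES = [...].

RES = [0x48, 0x48, 0x39, 0x39, 0x8b, 0x83, 0x6b, 0x6b]

  t0: 81 4e 83 60 6b 8b 39 48
  t1: 48 39 8b 6b 60 83 4e 81
  t2: 48 39 83 6b 60 83 39 81
  t3: 48 48 39 39 8b 83 6b 6b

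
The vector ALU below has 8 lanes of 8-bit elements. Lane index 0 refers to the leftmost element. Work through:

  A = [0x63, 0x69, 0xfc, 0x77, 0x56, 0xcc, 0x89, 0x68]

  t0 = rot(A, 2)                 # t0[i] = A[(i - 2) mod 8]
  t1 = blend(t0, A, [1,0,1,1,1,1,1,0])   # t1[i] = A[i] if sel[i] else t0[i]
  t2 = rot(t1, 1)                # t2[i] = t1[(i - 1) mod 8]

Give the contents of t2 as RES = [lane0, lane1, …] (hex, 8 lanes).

t0 = [0x89, 0x68, 0x63, 0x69, 0xfc, 0x77, 0x56, 0xcc]
t1 = [0x63, 0x68, 0xfc, 0x77, 0x56, 0xcc, 0x89, 0xcc]
t2 = [0xcc, 0x63, 0x68, 0xfc, 0x77, 0x56, 0xcc, 0x89]

RES = [0xcc, 0x63, 0x68, 0xfc, 0x77, 0x56, 0xcc, 0x89]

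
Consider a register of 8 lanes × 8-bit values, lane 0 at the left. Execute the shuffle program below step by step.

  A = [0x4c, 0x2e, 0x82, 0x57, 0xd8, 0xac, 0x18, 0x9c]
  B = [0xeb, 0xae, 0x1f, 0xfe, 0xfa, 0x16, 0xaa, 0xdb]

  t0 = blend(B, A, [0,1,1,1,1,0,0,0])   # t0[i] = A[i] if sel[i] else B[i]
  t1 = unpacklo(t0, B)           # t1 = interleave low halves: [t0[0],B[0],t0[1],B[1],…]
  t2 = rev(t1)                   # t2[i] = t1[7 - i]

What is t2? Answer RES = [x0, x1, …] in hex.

t0 = [0xeb, 0x2e, 0x82, 0x57, 0xd8, 0x16, 0xaa, 0xdb]
t1 = [0xeb, 0xeb, 0x2e, 0xae, 0x82, 0x1f, 0x57, 0xfe]
t2 = [0xfe, 0x57, 0x1f, 0x82, 0xae, 0x2e, 0xeb, 0xeb]

RES = [0xfe, 0x57, 0x1f, 0x82, 0xae, 0x2e, 0xeb, 0xeb]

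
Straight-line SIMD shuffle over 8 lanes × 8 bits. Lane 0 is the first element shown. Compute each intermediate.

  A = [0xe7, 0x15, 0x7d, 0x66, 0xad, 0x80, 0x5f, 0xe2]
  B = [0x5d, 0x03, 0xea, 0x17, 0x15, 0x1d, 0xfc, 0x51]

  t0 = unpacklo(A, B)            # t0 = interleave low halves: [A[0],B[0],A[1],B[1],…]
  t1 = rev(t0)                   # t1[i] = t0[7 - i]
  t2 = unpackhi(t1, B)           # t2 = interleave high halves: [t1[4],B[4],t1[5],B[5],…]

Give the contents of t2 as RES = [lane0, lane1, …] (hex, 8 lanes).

t0 = [0xe7, 0x5d, 0x15, 0x03, 0x7d, 0xea, 0x66, 0x17]
t1 = [0x17, 0x66, 0xea, 0x7d, 0x03, 0x15, 0x5d, 0xe7]
t2 = [0x03, 0x15, 0x15, 0x1d, 0x5d, 0xfc, 0xe7, 0x51]

RES = [ 0x03  0x15  0x15  0x1d  0x5d  0xfc  0xe7  0x51 ]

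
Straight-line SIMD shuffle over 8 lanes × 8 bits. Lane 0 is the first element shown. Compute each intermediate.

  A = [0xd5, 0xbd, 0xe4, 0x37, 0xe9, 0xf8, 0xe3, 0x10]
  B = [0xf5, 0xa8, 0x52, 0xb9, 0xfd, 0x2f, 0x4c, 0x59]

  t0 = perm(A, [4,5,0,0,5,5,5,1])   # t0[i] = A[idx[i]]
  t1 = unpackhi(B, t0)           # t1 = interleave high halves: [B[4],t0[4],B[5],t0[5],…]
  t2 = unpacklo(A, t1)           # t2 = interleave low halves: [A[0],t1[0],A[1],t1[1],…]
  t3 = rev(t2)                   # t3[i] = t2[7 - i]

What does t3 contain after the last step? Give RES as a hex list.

→ t0 |e9|f8|d5|d5|f8|f8|f8|bd|
→ t1 |fd|f8|2f|f8|4c|f8|59|bd|
→ t2 |d5|fd|bd|f8|e4|2f|37|f8|
→ t3 |f8|37|2f|e4|f8|bd|fd|d5|

RES = [ 0xf8  0x37  0x2f  0xe4  0xf8  0xbd  0xfd  0xd5 ]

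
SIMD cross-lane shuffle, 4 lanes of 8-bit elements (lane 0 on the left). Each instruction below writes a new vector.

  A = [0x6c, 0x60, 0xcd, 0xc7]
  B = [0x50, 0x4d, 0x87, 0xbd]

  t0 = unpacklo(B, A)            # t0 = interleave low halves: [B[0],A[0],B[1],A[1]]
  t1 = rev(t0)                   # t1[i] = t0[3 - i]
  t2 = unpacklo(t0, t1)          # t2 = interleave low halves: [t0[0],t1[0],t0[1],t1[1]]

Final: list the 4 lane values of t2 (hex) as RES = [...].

→ t0 |50|6c|4d|60|
→ t1 |60|4d|6c|50|
→ t2 |50|60|6c|4d|

RES = [ 0x50  0x60  0x6c  0x4d ]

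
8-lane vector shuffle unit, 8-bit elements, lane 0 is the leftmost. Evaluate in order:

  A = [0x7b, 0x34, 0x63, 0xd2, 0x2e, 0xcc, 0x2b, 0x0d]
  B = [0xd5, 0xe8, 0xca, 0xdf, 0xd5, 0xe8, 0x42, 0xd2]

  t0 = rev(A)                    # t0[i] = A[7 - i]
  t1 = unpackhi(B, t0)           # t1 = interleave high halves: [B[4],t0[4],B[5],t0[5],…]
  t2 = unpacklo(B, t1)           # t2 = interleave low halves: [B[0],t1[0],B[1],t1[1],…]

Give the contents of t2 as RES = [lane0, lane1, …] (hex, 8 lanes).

  t0: 0d 2b cc 2e d2 63 34 7b
  t1: d5 d2 e8 63 42 34 d2 7b
  t2: d5 d5 e8 d2 ca e8 df 63

RES = [0xd5, 0xd5, 0xe8, 0xd2, 0xca, 0xe8, 0xdf, 0x63]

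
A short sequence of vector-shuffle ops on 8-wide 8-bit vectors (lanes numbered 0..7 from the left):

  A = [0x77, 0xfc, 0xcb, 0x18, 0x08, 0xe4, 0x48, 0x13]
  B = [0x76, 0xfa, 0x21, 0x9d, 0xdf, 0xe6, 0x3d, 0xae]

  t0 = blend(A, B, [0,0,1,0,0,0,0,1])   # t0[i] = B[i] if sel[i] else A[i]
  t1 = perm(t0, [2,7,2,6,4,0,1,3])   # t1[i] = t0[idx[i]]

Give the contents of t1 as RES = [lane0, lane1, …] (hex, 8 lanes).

→ t0 |77|fc|21|18|08|e4|48|ae|
→ t1 |21|ae|21|48|08|77|fc|18|

RES = [ 0x21  0xae  0x21  0x48  0x08  0x77  0xfc  0x18 ]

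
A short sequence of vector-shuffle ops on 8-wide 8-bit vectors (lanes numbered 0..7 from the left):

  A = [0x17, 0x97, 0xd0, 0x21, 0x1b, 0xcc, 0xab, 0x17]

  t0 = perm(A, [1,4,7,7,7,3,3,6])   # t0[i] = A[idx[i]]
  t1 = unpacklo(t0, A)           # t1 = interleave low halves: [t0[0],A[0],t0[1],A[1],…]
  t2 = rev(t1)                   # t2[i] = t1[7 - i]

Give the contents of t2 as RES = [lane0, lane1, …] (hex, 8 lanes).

→ t0 |97|1b|17|17|17|21|21|ab|
→ t1 |97|17|1b|97|17|d0|17|21|
→ t2 |21|17|d0|17|97|1b|17|97|

RES = [0x21, 0x17, 0xd0, 0x17, 0x97, 0x1b, 0x17, 0x97]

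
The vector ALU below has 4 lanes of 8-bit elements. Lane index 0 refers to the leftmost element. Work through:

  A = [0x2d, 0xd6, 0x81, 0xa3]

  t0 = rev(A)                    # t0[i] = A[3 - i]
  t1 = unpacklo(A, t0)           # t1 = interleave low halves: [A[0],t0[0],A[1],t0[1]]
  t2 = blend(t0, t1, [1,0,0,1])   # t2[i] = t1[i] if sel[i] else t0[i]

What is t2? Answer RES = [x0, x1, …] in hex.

RES = [0x2d, 0x81, 0xd6, 0x81]

  t0: a3 81 d6 2d
  t1: 2d a3 d6 81
  t2: 2d 81 d6 81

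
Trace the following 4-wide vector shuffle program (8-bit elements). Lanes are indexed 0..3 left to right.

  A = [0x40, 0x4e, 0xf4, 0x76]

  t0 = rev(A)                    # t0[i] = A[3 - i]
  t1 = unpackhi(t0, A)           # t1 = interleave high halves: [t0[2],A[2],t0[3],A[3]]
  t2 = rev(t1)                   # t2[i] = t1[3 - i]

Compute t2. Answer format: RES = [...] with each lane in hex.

  t0: 76 f4 4e 40
  t1: 4e f4 40 76
  t2: 76 40 f4 4e

RES = [0x76, 0x40, 0xf4, 0x4e]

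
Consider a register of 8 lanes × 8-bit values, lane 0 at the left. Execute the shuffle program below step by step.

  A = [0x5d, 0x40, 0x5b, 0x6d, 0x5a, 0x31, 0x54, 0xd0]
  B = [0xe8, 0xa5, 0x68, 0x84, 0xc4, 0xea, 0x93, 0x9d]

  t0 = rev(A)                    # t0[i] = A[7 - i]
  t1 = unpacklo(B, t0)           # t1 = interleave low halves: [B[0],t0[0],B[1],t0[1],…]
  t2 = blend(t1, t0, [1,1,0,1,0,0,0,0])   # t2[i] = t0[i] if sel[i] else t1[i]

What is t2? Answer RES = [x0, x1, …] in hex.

RES = [ 0xd0  0x54  0xa5  0x5a  0x68  0x31  0x84  0x5a ]

t0 = [0xd0, 0x54, 0x31, 0x5a, 0x6d, 0x5b, 0x40, 0x5d]
t1 = [0xe8, 0xd0, 0xa5, 0x54, 0x68, 0x31, 0x84, 0x5a]
t2 = [0xd0, 0x54, 0xa5, 0x5a, 0x68, 0x31, 0x84, 0x5a]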